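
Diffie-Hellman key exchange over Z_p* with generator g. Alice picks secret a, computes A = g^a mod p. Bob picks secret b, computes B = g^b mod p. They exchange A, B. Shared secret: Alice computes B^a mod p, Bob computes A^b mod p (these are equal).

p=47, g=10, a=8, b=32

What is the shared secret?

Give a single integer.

Answer: 34

Derivation:
A = 10^8 mod 47  (bits of 8 = 1000)
  bit 0 = 1: r = r^2 * 10 mod 47 = 1^2 * 10 = 1*10 = 10
  bit 1 = 0: r = r^2 mod 47 = 10^2 = 6
  bit 2 = 0: r = r^2 mod 47 = 6^2 = 36
  bit 3 = 0: r = r^2 mod 47 = 36^2 = 27
  -> A = 27
B = 10^32 mod 47  (bits of 32 = 100000)
  bit 0 = 1: r = r^2 * 10 mod 47 = 1^2 * 10 = 1*10 = 10
  bit 1 = 0: r = r^2 mod 47 = 10^2 = 6
  bit 2 = 0: r = r^2 mod 47 = 6^2 = 36
  bit 3 = 0: r = r^2 mod 47 = 36^2 = 27
  bit 4 = 0: r = r^2 mod 47 = 27^2 = 24
  bit 5 = 0: r = r^2 mod 47 = 24^2 = 12
  -> B = 12
s = B^a = 12^8 mod 47  (bits of 8 = 1000)
  bit 0 = 1: r = r^2 * 12 mod 47 = 1^2 * 12 = 1*12 = 12
  bit 1 = 0: r = r^2 mod 47 = 12^2 = 3
  bit 2 = 0: r = r^2 mod 47 = 3^2 = 9
  bit 3 = 0: r = r^2 mod 47 = 9^2 = 34
  -> s = B^a = 34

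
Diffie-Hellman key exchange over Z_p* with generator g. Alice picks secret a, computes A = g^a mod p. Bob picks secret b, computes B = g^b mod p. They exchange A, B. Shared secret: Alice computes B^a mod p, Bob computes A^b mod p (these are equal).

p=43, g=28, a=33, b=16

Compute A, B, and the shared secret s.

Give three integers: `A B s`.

A = 28^33 mod 43  (bits of 33 = 100001)
  bit 0 = 1: r = r^2 * 28 mod 43 = 1^2 * 28 = 1*28 = 28
  bit 1 = 0: r = r^2 mod 43 = 28^2 = 10
  bit 2 = 0: r = r^2 mod 43 = 10^2 = 14
  bit 3 = 0: r = r^2 mod 43 = 14^2 = 24
  bit 4 = 0: r = r^2 mod 43 = 24^2 = 17
  bit 5 = 1: r = r^2 * 28 mod 43 = 17^2 * 28 = 31*28 = 8
  -> A = 8
B = 28^16 mod 43  (bits of 16 = 10000)
  bit 0 = 1: r = r^2 * 28 mod 43 = 1^2 * 28 = 1*28 = 28
  bit 1 = 0: r = r^2 mod 43 = 28^2 = 10
  bit 2 = 0: r = r^2 mod 43 = 10^2 = 14
  bit 3 = 0: r = r^2 mod 43 = 14^2 = 24
  bit 4 = 0: r = r^2 mod 43 = 24^2 = 17
  -> B = 17
s = B^a = 17^33 mod 43  (bits of 33 = 100001)
  bit 0 = 1: r = r^2 * 17 mod 43 = 1^2 * 17 = 1*17 = 17
  bit 1 = 0: r = r^2 mod 43 = 17^2 = 31
  bit 2 = 0: r = r^2 mod 43 = 31^2 = 15
  bit 3 = 0: r = r^2 mod 43 = 15^2 = 10
  bit 4 = 0: r = r^2 mod 43 = 10^2 = 14
  bit 5 = 1: r = r^2 * 17 mod 43 = 14^2 * 17 = 24*17 = 21
  -> s = B^a = 21

Answer: 8 17 21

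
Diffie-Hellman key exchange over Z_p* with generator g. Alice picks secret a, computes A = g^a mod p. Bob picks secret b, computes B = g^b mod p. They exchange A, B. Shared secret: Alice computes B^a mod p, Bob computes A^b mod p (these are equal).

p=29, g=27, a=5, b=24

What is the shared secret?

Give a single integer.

A = 27^5 mod 29  (bits of 5 = 101)
  bit 0 = 1: r = r^2 * 27 mod 29 = 1^2 * 27 = 1*27 = 27
  bit 1 = 0: r = r^2 mod 29 = 27^2 = 4
  bit 2 = 1: r = r^2 * 27 mod 29 = 4^2 * 27 = 16*27 = 26
  -> A = 26
B = 27^24 mod 29  (bits of 24 = 11000)
  bit 0 = 1: r = r^2 * 27 mod 29 = 1^2 * 27 = 1*27 = 27
  bit 1 = 1: r = r^2 * 27 mod 29 = 27^2 * 27 = 4*27 = 21
  bit 2 = 0: r = r^2 mod 29 = 21^2 = 6
  bit 3 = 0: r = r^2 mod 29 = 6^2 = 7
  bit 4 = 0: r = r^2 mod 29 = 7^2 = 20
  -> B = 20
s = B^a = 20^5 mod 29  (bits of 5 = 101)
  bit 0 = 1: r = r^2 * 20 mod 29 = 1^2 * 20 = 1*20 = 20
  bit 1 = 0: r = r^2 mod 29 = 20^2 = 23
  bit 2 = 1: r = r^2 * 20 mod 29 = 23^2 * 20 = 7*20 = 24
  -> s = B^a = 24

Answer: 24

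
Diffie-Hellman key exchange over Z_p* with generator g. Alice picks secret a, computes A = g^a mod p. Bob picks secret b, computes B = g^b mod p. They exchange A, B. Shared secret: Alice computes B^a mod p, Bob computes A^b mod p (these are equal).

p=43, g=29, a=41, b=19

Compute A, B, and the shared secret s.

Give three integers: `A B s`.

Answer: 3 34 19

Derivation:
A = 29^41 mod 43  (bits of 41 = 101001)
  bit 0 = 1: r = r^2 * 29 mod 43 = 1^2 * 29 = 1*29 = 29
  bit 1 = 0: r = r^2 mod 43 = 29^2 = 24
  bit 2 = 1: r = r^2 * 29 mod 43 = 24^2 * 29 = 17*29 = 20
  bit 3 = 0: r = r^2 mod 43 = 20^2 = 13
  bit 4 = 0: r = r^2 mod 43 = 13^2 = 40
  bit 5 = 1: r = r^2 * 29 mod 43 = 40^2 * 29 = 9*29 = 3
  -> A = 3
B = 29^19 mod 43  (bits of 19 = 10011)
  bit 0 = 1: r = r^2 * 29 mod 43 = 1^2 * 29 = 1*29 = 29
  bit 1 = 0: r = r^2 mod 43 = 29^2 = 24
  bit 2 = 0: r = r^2 mod 43 = 24^2 = 17
  bit 3 = 1: r = r^2 * 29 mod 43 = 17^2 * 29 = 31*29 = 39
  bit 4 = 1: r = r^2 * 29 mod 43 = 39^2 * 29 = 16*29 = 34
  -> B = 34
s = B^a = 34^41 mod 43  (bits of 41 = 101001)
  bit 0 = 1: r = r^2 * 34 mod 43 = 1^2 * 34 = 1*34 = 34
  bit 1 = 0: r = r^2 mod 43 = 34^2 = 38
  bit 2 = 1: r = r^2 * 34 mod 43 = 38^2 * 34 = 25*34 = 33
  bit 3 = 0: r = r^2 mod 43 = 33^2 = 14
  bit 4 = 0: r = r^2 mod 43 = 14^2 = 24
  bit 5 = 1: r = r^2 * 34 mod 43 = 24^2 * 34 = 17*34 = 19
  -> s = B^a = 19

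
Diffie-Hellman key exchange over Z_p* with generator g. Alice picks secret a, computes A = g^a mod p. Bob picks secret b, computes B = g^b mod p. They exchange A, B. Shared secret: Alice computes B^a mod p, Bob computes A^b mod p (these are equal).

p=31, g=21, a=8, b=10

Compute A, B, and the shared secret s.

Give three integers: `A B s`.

A = 21^8 mod 31  (bits of 8 = 1000)
  bit 0 = 1: r = r^2 * 21 mod 31 = 1^2 * 21 = 1*21 = 21
  bit 1 = 0: r = r^2 mod 31 = 21^2 = 7
  bit 2 = 0: r = r^2 mod 31 = 7^2 = 18
  bit 3 = 0: r = r^2 mod 31 = 18^2 = 14
  -> A = 14
B = 21^10 mod 31  (bits of 10 = 1010)
  bit 0 = 1: r = r^2 * 21 mod 31 = 1^2 * 21 = 1*21 = 21
  bit 1 = 0: r = r^2 mod 31 = 21^2 = 7
  bit 2 = 1: r = r^2 * 21 mod 31 = 7^2 * 21 = 18*21 = 6
  bit 3 = 0: r = r^2 mod 31 = 6^2 = 5
  -> B = 5
s = B^a = 5^8 mod 31  (bits of 8 = 1000)
  bit 0 = 1: r = r^2 * 5 mod 31 = 1^2 * 5 = 1*5 = 5
  bit 1 = 0: r = r^2 mod 31 = 5^2 = 25
  bit 2 = 0: r = r^2 mod 31 = 25^2 = 5
  bit 3 = 0: r = r^2 mod 31 = 5^2 = 25
  -> s = B^a = 25

Answer: 14 5 25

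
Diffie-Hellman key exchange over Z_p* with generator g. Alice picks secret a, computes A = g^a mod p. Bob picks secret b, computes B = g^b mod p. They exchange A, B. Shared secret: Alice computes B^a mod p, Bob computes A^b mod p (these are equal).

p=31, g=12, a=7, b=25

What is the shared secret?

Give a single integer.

Answer: 6

Derivation:
A = 12^7 mod 31  (bits of 7 = 111)
  bit 0 = 1: r = r^2 * 12 mod 31 = 1^2 * 12 = 1*12 = 12
  bit 1 = 1: r = r^2 * 12 mod 31 = 12^2 * 12 = 20*12 = 23
  bit 2 = 1: r = r^2 * 12 mod 31 = 23^2 * 12 = 2*12 = 24
  -> A = 24
B = 12^25 mod 31  (bits of 25 = 11001)
  bit 0 = 1: r = r^2 * 12 mod 31 = 1^2 * 12 = 1*12 = 12
  bit 1 = 1: r = r^2 * 12 mod 31 = 12^2 * 12 = 20*12 = 23
  bit 2 = 0: r = r^2 mod 31 = 23^2 = 2
  bit 3 = 0: r = r^2 mod 31 = 2^2 = 4
  bit 4 = 1: r = r^2 * 12 mod 31 = 4^2 * 12 = 16*12 = 6
  -> B = 6
s = B^a = 6^7 mod 31  (bits of 7 = 111)
  bit 0 = 1: r = r^2 * 6 mod 31 = 1^2 * 6 = 1*6 = 6
  bit 1 = 1: r = r^2 * 6 mod 31 = 6^2 * 6 = 5*6 = 30
  bit 2 = 1: r = r^2 * 6 mod 31 = 30^2 * 6 = 1*6 = 6
  -> s = B^a = 6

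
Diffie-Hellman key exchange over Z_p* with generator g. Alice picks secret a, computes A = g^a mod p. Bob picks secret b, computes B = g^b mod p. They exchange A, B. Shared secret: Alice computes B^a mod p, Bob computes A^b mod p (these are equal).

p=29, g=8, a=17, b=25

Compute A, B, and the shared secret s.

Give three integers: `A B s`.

A = 8^17 mod 29  (bits of 17 = 10001)
  bit 0 = 1: r = r^2 * 8 mod 29 = 1^2 * 8 = 1*8 = 8
  bit 1 = 0: r = r^2 mod 29 = 8^2 = 6
  bit 2 = 0: r = r^2 mod 29 = 6^2 = 7
  bit 3 = 0: r = r^2 mod 29 = 7^2 = 20
  bit 4 = 1: r = r^2 * 8 mod 29 = 20^2 * 8 = 23*8 = 10
  -> A = 10
B = 8^25 mod 29  (bits of 25 = 11001)
  bit 0 = 1: r = r^2 * 8 mod 29 = 1^2 * 8 = 1*8 = 8
  bit 1 = 1: r = r^2 * 8 mod 29 = 8^2 * 8 = 6*8 = 19
  bit 2 = 0: r = r^2 mod 29 = 19^2 = 13
  bit 3 = 0: r = r^2 mod 29 = 13^2 = 24
  bit 4 = 1: r = r^2 * 8 mod 29 = 24^2 * 8 = 25*8 = 26
  -> B = 26
s = B^a = 26^17 mod 29  (bits of 17 = 10001)
  bit 0 = 1: r = r^2 * 26 mod 29 = 1^2 * 26 = 1*26 = 26
  bit 1 = 0: r = r^2 mod 29 = 26^2 = 9
  bit 2 = 0: r = r^2 mod 29 = 9^2 = 23
  bit 3 = 0: r = r^2 mod 29 = 23^2 = 7
  bit 4 = 1: r = r^2 * 26 mod 29 = 7^2 * 26 = 20*26 = 27
  -> s = B^a = 27

Answer: 10 26 27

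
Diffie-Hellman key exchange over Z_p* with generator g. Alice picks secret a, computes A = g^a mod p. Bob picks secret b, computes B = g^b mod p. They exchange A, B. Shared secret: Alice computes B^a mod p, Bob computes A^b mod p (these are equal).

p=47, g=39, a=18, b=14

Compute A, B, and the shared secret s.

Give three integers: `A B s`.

A = 39^18 mod 47  (bits of 18 = 10010)
  bit 0 = 1: r = r^2 * 39 mod 47 = 1^2 * 39 = 1*39 = 39
  bit 1 = 0: r = r^2 mod 47 = 39^2 = 17
  bit 2 = 0: r = r^2 mod 47 = 17^2 = 7
  bit 3 = 1: r = r^2 * 39 mod 47 = 7^2 * 39 = 2*39 = 31
  bit 4 = 0: r = r^2 mod 47 = 31^2 = 21
  -> A = 21
B = 39^14 mod 47  (bits of 14 = 1110)
  bit 0 = 1: r = r^2 * 39 mod 47 = 1^2 * 39 = 1*39 = 39
  bit 1 = 1: r = r^2 * 39 mod 47 = 39^2 * 39 = 17*39 = 5
  bit 2 = 1: r = r^2 * 39 mod 47 = 5^2 * 39 = 25*39 = 35
  bit 3 = 0: r = r^2 mod 47 = 35^2 = 3
  -> B = 3
s = B^a = 3^18 mod 47  (bits of 18 = 10010)
  bit 0 = 1: r = r^2 * 3 mod 47 = 1^2 * 3 = 1*3 = 3
  bit 1 = 0: r = r^2 mod 47 = 3^2 = 9
  bit 2 = 0: r = r^2 mod 47 = 9^2 = 34
  bit 3 = 1: r = r^2 * 3 mod 47 = 34^2 * 3 = 28*3 = 37
  bit 4 = 0: r = r^2 mod 47 = 37^2 = 6
  -> s = B^a = 6

Answer: 21 3 6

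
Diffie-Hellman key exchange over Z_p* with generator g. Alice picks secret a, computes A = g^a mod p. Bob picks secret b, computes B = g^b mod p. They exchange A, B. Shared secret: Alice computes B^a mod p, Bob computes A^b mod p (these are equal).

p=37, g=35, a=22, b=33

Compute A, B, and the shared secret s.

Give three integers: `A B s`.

Answer: 21 23 27

Derivation:
A = 35^22 mod 37  (bits of 22 = 10110)
  bit 0 = 1: r = r^2 * 35 mod 37 = 1^2 * 35 = 1*35 = 35
  bit 1 = 0: r = r^2 mod 37 = 35^2 = 4
  bit 2 = 1: r = r^2 * 35 mod 37 = 4^2 * 35 = 16*35 = 5
  bit 3 = 1: r = r^2 * 35 mod 37 = 5^2 * 35 = 25*35 = 24
  bit 4 = 0: r = r^2 mod 37 = 24^2 = 21
  -> A = 21
B = 35^33 mod 37  (bits of 33 = 100001)
  bit 0 = 1: r = r^2 * 35 mod 37 = 1^2 * 35 = 1*35 = 35
  bit 1 = 0: r = r^2 mod 37 = 35^2 = 4
  bit 2 = 0: r = r^2 mod 37 = 4^2 = 16
  bit 3 = 0: r = r^2 mod 37 = 16^2 = 34
  bit 4 = 0: r = r^2 mod 37 = 34^2 = 9
  bit 5 = 1: r = r^2 * 35 mod 37 = 9^2 * 35 = 7*35 = 23
  -> B = 23
s = B^a = 23^22 mod 37  (bits of 22 = 10110)
  bit 0 = 1: r = r^2 * 23 mod 37 = 1^2 * 23 = 1*23 = 23
  bit 1 = 0: r = r^2 mod 37 = 23^2 = 11
  bit 2 = 1: r = r^2 * 23 mod 37 = 11^2 * 23 = 10*23 = 8
  bit 3 = 1: r = r^2 * 23 mod 37 = 8^2 * 23 = 27*23 = 29
  bit 4 = 0: r = r^2 mod 37 = 29^2 = 27
  -> s = B^a = 27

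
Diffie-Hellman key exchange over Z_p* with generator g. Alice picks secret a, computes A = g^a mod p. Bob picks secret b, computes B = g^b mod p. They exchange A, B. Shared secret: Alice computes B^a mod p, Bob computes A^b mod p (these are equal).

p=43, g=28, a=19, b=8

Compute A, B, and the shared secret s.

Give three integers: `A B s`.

Answer: 30 24 38

Derivation:
A = 28^19 mod 43  (bits of 19 = 10011)
  bit 0 = 1: r = r^2 * 28 mod 43 = 1^2 * 28 = 1*28 = 28
  bit 1 = 0: r = r^2 mod 43 = 28^2 = 10
  bit 2 = 0: r = r^2 mod 43 = 10^2 = 14
  bit 3 = 1: r = r^2 * 28 mod 43 = 14^2 * 28 = 24*28 = 27
  bit 4 = 1: r = r^2 * 28 mod 43 = 27^2 * 28 = 41*28 = 30
  -> A = 30
B = 28^8 mod 43  (bits of 8 = 1000)
  bit 0 = 1: r = r^2 * 28 mod 43 = 1^2 * 28 = 1*28 = 28
  bit 1 = 0: r = r^2 mod 43 = 28^2 = 10
  bit 2 = 0: r = r^2 mod 43 = 10^2 = 14
  bit 3 = 0: r = r^2 mod 43 = 14^2 = 24
  -> B = 24
s = B^a = 24^19 mod 43  (bits of 19 = 10011)
  bit 0 = 1: r = r^2 * 24 mod 43 = 1^2 * 24 = 1*24 = 24
  bit 1 = 0: r = r^2 mod 43 = 24^2 = 17
  bit 2 = 0: r = r^2 mod 43 = 17^2 = 31
  bit 3 = 1: r = r^2 * 24 mod 43 = 31^2 * 24 = 15*24 = 16
  bit 4 = 1: r = r^2 * 24 mod 43 = 16^2 * 24 = 41*24 = 38
  -> s = B^a = 38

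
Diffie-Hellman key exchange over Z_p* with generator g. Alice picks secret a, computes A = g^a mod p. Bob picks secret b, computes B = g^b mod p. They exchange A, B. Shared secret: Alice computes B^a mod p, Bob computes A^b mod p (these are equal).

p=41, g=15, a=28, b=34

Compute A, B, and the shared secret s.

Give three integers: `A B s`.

Answer: 23 33 16

Derivation:
A = 15^28 mod 41  (bits of 28 = 11100)
  bit 0 = 1: r = r^2 * 15 mod 41 = 1^2 * 15 = 1*15 = 15
  bit 1 = 1: r = r^2 * 15 mod 41 = 15^2 * 15 = 20*15 = 13
  bit 2 = 1: r = r^2 * 15 mod 41 = 13^2 * 15 = 5*15 = 34
  bit 3 = 0: r = r^2 mod 41 = 34^2 = 8
  bit 4 = 0: r = r^2 mod 41 = 8^2 = 23
  -> A = 23
B = 15^34 mod 41  (bits of 34 = 100010)
  bit 0 = 1: r = r^2 * 15 mod 41 = 1^2 * 15 = 1*15 = 15
  bit 1 = 0: r = r^2 mod 41 = 15^2 = 20
  bit 2 = 0: r = r^2 mod 41 = 20^2 = 31
  bit 3 = 0: r = r^2 mod 41 = 31^2 = 18
  bit 4 = 1: r = r^2 * 15 mod 41 = 18^2 * 15 = 37*15 = 22
  bit 5 = 0: r = r^2 mod 41 = 22^2 = 33
  -> B = 33
s = B^a = 33^28 mod 41  (bits of 28 = 11100)
  bit 0 = 1: r = r^2 * 33 mod 41 = 1^2 * 33 = 1*33 = 33
  bit 1 = 1: r = r^2 * 33 mod 41 = 33^2 * 33 = 23*33 = 21
  bit 2 = 1: r = r^2 * 33 mod 41 = 21^2 * 33 = 31*33 = 39
  bit 3 = 0: r = r^2 mod 41 = 39^2 = 4
  bit 4 = 0: r = r^2 mod 41 = 4^2 = 16
  -> s = B^a = 16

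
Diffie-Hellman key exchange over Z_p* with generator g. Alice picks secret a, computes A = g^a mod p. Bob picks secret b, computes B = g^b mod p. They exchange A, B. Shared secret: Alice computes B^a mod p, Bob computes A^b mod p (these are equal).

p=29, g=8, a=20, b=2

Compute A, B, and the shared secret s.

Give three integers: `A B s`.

Answer: 16 6 24

Derivation:
A = 8^20 mod 29  (bits of 20 = 10100)
  bit 0 = 1: r = r^2 * 8 mod 29 = 1^2 * 8 = 1*8 = 8
  bit 1 = 0: r = r^2 mod 29 = 8^2 = 6
  bit 2 = 1: r = r^2 * 8 mod 29 = 6^2 * 8 = 7*8 = 27
  bit 3 = 0: r = r^2 mod 29 = 27^2 = 4
  bit 4 = 0: r = r^2 mod 29 = 4^2 = 16
  -> A = 16
B = 8^2 mod 29  (bits of 2 = 10)
  bit 0 = 1: r = r^2 * 8 mod 29 = 1^2 * 8 = 1*8 = 8
  bit 1 = 0: r = r^2 mod 29 = 8^2 = 6
  -> B = 6
s = B^a = 6^20 mod 29  (bits of 20 = 10100)
  bit 0 = 1: r = r^2 * 6 mod 29 = 1^2 * 6 = 1*6 = 6
  bit 1 = 0: r = r^2 mod 29 = 6^2 = 7
  bit 2 = 1: r = r^2 * 6 mod 29 = 7^2 * 6 = 20*6 = 4
  bit 3 = 0: r = r^2 mod 29 = 4^2 = 16
  bit 4 = 0: r = r^2 mod 29 = 16^2 = 24
  -> s = B^a = 24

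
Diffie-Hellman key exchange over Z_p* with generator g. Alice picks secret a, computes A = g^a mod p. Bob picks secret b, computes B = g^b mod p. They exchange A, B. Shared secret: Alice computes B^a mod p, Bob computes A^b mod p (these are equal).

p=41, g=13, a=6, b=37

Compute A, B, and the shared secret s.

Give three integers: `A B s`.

Answer: 2 12 36

Derivation:
A = 13^6 mod 41  (bits of 6 = 110)
  bit 0 = 1: r = r^2 * 13 mod 41 = 1^2 * 13 = 1*13 = 13
  bit 1 = 1: r = r^2 * 13 mod 41 = 13^2 * 13 = 5*13 = 24
  bit 2 = 0: r = r^2 mod 41 = 24^2 = 2
  -> A = 2
B = 13^37 mod 41  (bits of 37 = 100101)
  bit 0 = 1: r = r^2 * 13 mod 41 = 1^2 * 13 = 1*13 = 13
  bit 1 = 0: r = r^2 mod 41 = 13^2 = 5
  bit 2 = 0: r = r^2 mod 41 = 5^2 = 25
  bit 3 = 1: r = r^2 * 13 mod 41 = 25^2 * 13 = 10*13 = 7
  bit 4 = 0: r = r^2 mod 41 = 7^2 = 8
  bit 5 = 1: r = r^2 * 13 mod 41 = 8^2 * 13 = 23*13 = 12
  -> B = 12
s = B^a = 12^6 mod 41  (bits of 6 = 110)
  bit 0 = 1: r = r^2 * 12 mod 41 = 1^2 * 12 = 1*12 = 12
  bit 1 = 1: r = r^2 * 12 mod 41 = 12^2 * 12 = 21*12 = 6
  bit 2 = 0: r = r^2 mod 41 = 6^2 = 36
  -> s = B^a = 36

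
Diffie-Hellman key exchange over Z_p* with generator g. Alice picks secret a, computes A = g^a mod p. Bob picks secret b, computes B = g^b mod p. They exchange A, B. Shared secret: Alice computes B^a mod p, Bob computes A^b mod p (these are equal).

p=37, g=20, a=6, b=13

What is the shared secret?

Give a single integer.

A = 20^6 mod 37  (bits of 6 = 110)
  bit 0 = 1: r = r^2 * 20 mod 37 = 1^2 * 20 = 1*20 = 20
  bit 1 = 1: r = r^2 * 20 mod 37 = 20^2 * 20 = 30*20 = 8
  bit 2 = 0: r = r^2 mod 37 = 8^2 = 27
  -> A = 27
B = 20^13 mod 37  (bits of 13 = 1101)
  bit 0 = 1: r = r^2 * 20 mod 37 = 1^2 * 20 = 1*20 = 20
  bit 1 = 1: r = r^2 * 20 mod 37 = 20^2 * 20 = 30*20 = 8
  bit 2 = 0: r = r^2 mod 37 = 8^2 = 27
  bit 3 = 1: r = r^2 * 20 mod 37 = 27^2 * 20 = 26*20 = 2
  -> B = 2
s = B^a = 2^6 mod 37  (bits of 6 = 110)
  bit 0 = 1: r = r^2 * 2 mod 37 = 1^2 * 2 = 1*2 = 2
  bit 1 = 1: r = r^2 * 2 mod 37 = 2^2 * 2 = 4*2 = 8
  bit 2 = 0: r = r^2 mod 37 = 8^2 = 27
  -> s = B^a = 27

Answer: 27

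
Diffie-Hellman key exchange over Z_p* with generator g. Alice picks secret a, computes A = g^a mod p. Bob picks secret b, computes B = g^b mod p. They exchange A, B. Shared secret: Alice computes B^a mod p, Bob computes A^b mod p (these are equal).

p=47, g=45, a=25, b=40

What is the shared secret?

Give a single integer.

Answer: 27

Derivation:
A = 45^25 mod 47  (bits of 25 = 11001)
  bit 0 = 1: r = r^2 * 45 mod 47 = 1^2 * 45 = 1*45 = 45
  bit 1 = 1: r = r^2 * 45 mod 47 = 45^2 * 45 = 4*45 = 39
  bit 2 = 0: r = r^2 mod 47 = 39^2 = 17
  bit 3 = 0: r = r^2 mod 47 = 17^2 = 7
  bit 4 = 1: r = r^2 * 45 mod 47 = 7^2 * 45 = 2*45 = 43
  -> A = 43
B = 45^40 mod 47  (bits of 40 = 101000)
  bit 0 = 1: r = r^2 * 45 mod 47 = 1^2 * 45 = 1*45 = 45
  bit 1 = 0: r = r^2 mod 47 = 45^2 = 4
  bit 2 = 1: r = r^2 * 45 mod 47 = 4^2 * 45 = 16*45 = 15
  bit 3 = 0: r = r^2 mod 47 = 15^2 = 37
  bit 4 = 0: r = r^2 mod 47 = 37^2 = 6
  bit 5 = 0: r = r^2 mod 47 = 6^2 = 36
  -> B = 36
s = B^a = 36^25 mod 47  (bits of 25 = 11001)
  bit 0 = 1: r = r^2 * 36 mod 47 = 1^2 * 36 = 1*36 = 36
  bit 1 = 1: r = r^2 * 36 mod 47 = 36^2 * 36 = 27*36 = 32
  bit 2 = 0: r = r^2 mod 47 = 32^2 = 37
  bit 3 = 0: r = r^2 mod 47 = 37^2 = 6
  bit 4 = 1: r = r^2 * 36 mod 47 = 6^2 * 36 = 36*36 = 27
  -> s = B^a = 27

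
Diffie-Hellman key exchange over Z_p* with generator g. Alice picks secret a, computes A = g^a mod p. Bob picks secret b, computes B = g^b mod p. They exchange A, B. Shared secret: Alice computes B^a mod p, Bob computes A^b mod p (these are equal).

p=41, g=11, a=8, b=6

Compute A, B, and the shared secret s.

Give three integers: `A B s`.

A = 11^8 mod 41  (bits of 8 = 1000)
  bit 0 = 1: r = r^2 * 11 mod 41 = 1^2 * 11 = 1*11 = 11
  bit 1 = 0: r = r^2 mod 41 = 11^2 = 39
  bit 2 = 0: r = r^2 mod 41 = 39^2 = 4
  bit 3 = 0: r = r^2 mod 41 = 4^2 = 16
  -> A = 16
B = 11^6 mod 41  (bits of 6 = 110)
  bit 0 = 1: r = r^2 * 11 mod 41 = 1^2 * 11 = 1*11 = 11
  bit 1 = 1: r = r^2 * 11 mod 41 = 11^2 * 11 = 39*11 = 19
  bit 2 = 0: r = r^2 mod 41 = 19^2 = 33
  -> B = 33
s = B^a = 33^8 mod 41  (bits of 8 = 1000)
  bit 0 = 1: r = r^2 * 33 mod 41 = 1^2 * 33 = 1*33 = 33
  bit 1 = 0: r = r^2 mod 41 = 33^2 = 23
  bit 2 = 0: r = r^2 mod 41 = 23^2 = 37
  bit 3 = 0: r = r^2 mod 41 = 37^2 = 16
  -> s = B^a = 16

Answer: 16 33 16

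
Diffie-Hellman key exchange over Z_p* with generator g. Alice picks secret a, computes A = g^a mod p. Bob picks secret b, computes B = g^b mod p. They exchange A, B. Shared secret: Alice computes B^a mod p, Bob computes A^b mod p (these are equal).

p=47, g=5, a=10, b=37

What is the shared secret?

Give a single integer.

Answer: 25

Derivation:
A = 5^10 mod 47  (bits of 10 = 1010)
  bit 0 = 1: r = r^2 * 5 mod 47 = 1^2 * 5 = 1*5 = 5
  bit 1 = 0: r = r^2 mod 47 = 5^2 = 25
  bit 2 = 1: r = r^2 * 5 mod 47 = 25^2 * 5 = 14*5 = 23
  bit 3 = 0: r = r^2 mod 47 = 23^2 = 12
  -> A = 12
B = 5^37 mod 47  (bits of 37 = 100101)
  bit 0 = 1: r = r^2 * 5 mod 47 = 1^2 * 5 = 1*5 = 5
  bit 1 = 0: r = r^2 mod 47 = 5^2 = 25
  bit 2 = 0: r = r^2 mod 47 = 25^2 = 14
  bit 3 = 1: r = r^2 * 5 mod 47 = 14^2 * 5 = 8*5 = 40
  bit 4 = 0: r = r^2 mod 47 = 40^2 = 2
  bit 5 = 1: r = r^2 * 5 mod 47 = 2^2 * 5 = 4*5 = 20
  -> B = 20
s = B^a = 20^10 mod 47  (bits of 10 = 1010)
  bit 0 = 1: r = r^2 * 20 mod 47 = 1^2 * 20 = 1*20 = 20
  bit 1 = 0: r = r^2 mod 47 = 20^2 = 24
  bit 2 = 1: r = r^2 * 20 mod 47 = 24^2 * 20 = 12*20 = 5
  bit 3 = 0: r = r^2 mod 47 = 5^2 = 25
  -> s = B^a = 25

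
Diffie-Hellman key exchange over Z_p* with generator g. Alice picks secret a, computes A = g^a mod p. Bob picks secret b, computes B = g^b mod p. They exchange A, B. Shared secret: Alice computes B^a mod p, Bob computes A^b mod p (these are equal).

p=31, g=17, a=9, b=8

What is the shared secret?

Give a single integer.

Answer: 2

Derivation:
A = 17^9 mod 31  (bits of 9 = 1001)
  bit 0 = 1: r = r^2 * 17 mod 31 = 1^2 * 17 = 1*17 = 17
  bit 1 = 0: r = r^2 mod 31 = 17^2 = 10
  bit 2 = 0: r = r^2 mod 31 = 10^2 = 7
  bit 3 = 1: r = r^2 * 17 mod 31 = 7^2 * 17 = 18*17 = 27
  -> A = 27
B = 17^8 mod 31  (bits of 8 = 1000)
  bit 0 = 1: r = r^2 * 17 mod 31 = 1^2 * 17 = 1*17 = 17
  bit 1 = 0: r = r^2 mod 31 = 17^2 = 10
  bit 2 = 0: r = r^2 mod 31 = 10^2 = 7
  bit 3 = 0: r = r^2 mod 31 = 7^2 = 18
  -> B = 18
s = B^a = 18^9 mod 31  (bits of 9 = 1001)
  bit 0 = 1: r = r^2 * 18 mod 31 = 1^2 * 18 = 1*18 = 18
  bit 1 = 0: r = r^2 mod 31 = 18^2 = 14
  bit 2 = 0: r = r^2 mod 31 = 14^2 = 10
  bit 3 = 1: r = r^2 * 18 mod 31 = 10^2 * 18 = 7*18 = 2
  -> s = B^a = 2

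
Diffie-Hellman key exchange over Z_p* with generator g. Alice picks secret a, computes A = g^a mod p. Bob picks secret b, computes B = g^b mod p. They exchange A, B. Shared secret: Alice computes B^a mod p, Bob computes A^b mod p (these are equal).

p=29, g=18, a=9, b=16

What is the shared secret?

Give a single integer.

A = 18^9 mod 29  (bits of 9 = 1001)
  bit 0 = 1: r = r^2 * 18 mod 29 = 1^2 * 18 = 1*18 = 18
  bit 1 = 0: r = r^2 mod 29 = 18^2 = 5
  bit 2 = 0: r = r^2 mod 29 = 5^2 = 25
  bit 3 = 1: r = r^2 * 18 mod 29 = 25^2 * 18 = 16*18 = 27
  -> A = 27
B = 18^16 mod 29  (bits of 16 = 10000)
  bit 0 = 1: r = r^2 * 18 mod 29 = 1^2 * 18 = 1*18 = 18
  bit 1 = 0: r = r^2 mod 29 = 18^2 = 5
  bit 2 = 0: r = r^2 mod 29 = 5^2 = 25
  bit 3 = 0: r = r^2 mod 29 = 25^2 = 16
  bit 4 = 0: r = r^2 mod 29 = 16^2 = 24
  -> B = 24
s = B^a = 24^9 mod 29  (bits of 9 = 1001)
  bit 0 = 1: r = r^2 * 24 mod 29 = 1^2 * 24 = 1*24 = 24
  bit 1 = 0: r = r^2 mod 29 = 24^2 = 25
  bit 2 = 0: r = r^2 mod 29 = 25^2 = 16
  bit 3 = 1: r = r^2 * 24 mod 29 = 16^2 * 24 = 24*24 = 25
  -> s = B^a = 25

Answer: 25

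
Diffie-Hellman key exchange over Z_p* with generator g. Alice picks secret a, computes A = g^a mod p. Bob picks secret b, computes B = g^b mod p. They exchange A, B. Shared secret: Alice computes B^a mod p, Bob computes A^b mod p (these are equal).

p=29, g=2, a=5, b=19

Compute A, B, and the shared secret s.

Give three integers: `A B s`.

A = 2^5 mod 29  (bits of 5 = 101)
  bit 0 = 1: r = r^2 * 2 mod 29 = 1^2 * 2 = 1*2 = 2
  bit 1 = 0: r = r^2 mod 29 = 2^2 = 4
  bit 2 = 1: r = r^2 * 2 mod 29 = 4^2 * 2 = 16*2 = 3
  -> A = 3
B = 2^19 mod 29  (bits of 19 = 10011)
  bit 0 = 1: r = r^2 * 2 mod 29 = 1^2 * 2 = 1*2 = 2
  bit 1 = 0: r = r^2 mod 29 = 2^2 = 4
  bit 2 = 0: r = r^2 mod 29 = 4^2 = 16
  bit 3 = 1: r = r^2 * 2 mod 29 = 16^2 * 2 = 24*2 = 19
  bit 4 = 1: r = r^2 * 2 mod 29 = 19^2 * 2 = 13*2 = 26
  -> B = 26
s = B^a = 26^5 mod 29  (bits of 5 = 101)
  bit 0 = 1: r = r^2 * 26 mod 29 = 1^2 * 26 = 1*26 = 26
  bit 1 = 0: r = r^2 mod 29 = 26^2 = 9
  bit 2 = 1: r = r^2 * 26 mod 29 = 9^2 * 26 = 23*26 = 18
  -> s = B^a = 18

Answer: 3 26 18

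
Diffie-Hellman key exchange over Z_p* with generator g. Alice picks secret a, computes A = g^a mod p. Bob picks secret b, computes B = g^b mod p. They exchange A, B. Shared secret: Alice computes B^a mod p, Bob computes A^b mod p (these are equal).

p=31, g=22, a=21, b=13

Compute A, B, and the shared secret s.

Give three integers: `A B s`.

A = 22^21 mod 31  (bits of 21 = 10101)
  bit 0 = 1: r = r^2 * 22 mod 31 = 1^2 * 22 = 1*22 = 22
  bit 1 = 0: r = r^2 mod 31 = 22^2 = 19
  bit 2 = 1: r = r^2 * 22 mod 31 = 19^2 * 22 = 20*22 = 6
  bit 3 = 0: r = r^2 mod 31 = 6^2 = 5
  bit 4 = 1: r = r^2 * 22 mod 31 = 5^2 * 22 = 25*22 = 23
  -> A = 23
B = 22^13 mod 31  (bits of 13 = 1101)
  bit 0 = 1: r = r^2 * 22 mod 31 = 1^2 * 22 = 1*22 = 22
  bit 1 = 1: r = r^2 * 22 mod 31 = 22^2 * 22 = 19*22 = 15
  bit 2 = 0: r = r^2 mod 31 = 15^2 = 8
  bit 3 = 1: r = r^2 * 22 mod 31 = 8^2 * 22 = 2*22 = 13
  -> B = 13
s = B^a = 13^21 mod 31  (bits of 21 = 10101)
  bit 0 = 1: r = r^2 * 13 mod 31 = 1^2 * 13 = 1*13 = 13
  bit 1 = 0: r = r^2 mod 31 = 13^2 = 14
  bit 2 = 1: r = r^2 * 13 mod 31 = 14^2 * 13 = 10*13 = 6
  bit 3 = 0: r = r^2 mod 31 = 6^2 = 5
  bit 4 = 1: r = r^2 * 13 mod 31 = 5^2 * 13 = 25*13 = 15
  -> s = B^a = 15

Answer: 23 13 15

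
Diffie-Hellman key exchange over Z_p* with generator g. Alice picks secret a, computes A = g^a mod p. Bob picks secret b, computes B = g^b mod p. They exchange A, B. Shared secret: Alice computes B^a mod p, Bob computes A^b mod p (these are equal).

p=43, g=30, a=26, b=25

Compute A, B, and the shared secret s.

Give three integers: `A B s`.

A = 30^26 mod 43  (bits of 26 = 11010)
  bit 0 = 1: r = r^2 * 30 mod 43 = 1^2 * 30 = 1*30 = 30
  bit 1 = 1: r = r^2 * 30 mod 43 = 30^2 * 30 = 40*30 = 39
  bit 2 = 0: r = r^2 mod 43 = 39^2 = 16
  bit 3 = 1: r = r^2 * 30 mod 43 = 16^2 * 30 = 41*30 = 26
  bit 4 = 0: r = r^2 mod 43 = 26^2 = 31
  -> A = 31
B = 30^25 mod 43  (bits of 25 = 11001)
  bit 0 = 1: r = r^2 * 30 mod 43 = 1^2 * 30 = 1*30 = 30
  bit 1 = 1: r = r^2 * 30 mod 43 = 30^2 * 30 = 40*30 = 39
  bit 2 = 0: r = r^2 mod 43 = 39^2 = 16
  bit 3 = 0: r = r^2 mod 43 = 16^2 = 41
  bit 4 = 1: r = r^2 * 30 mod 43 = 41^2 * 30 = 4*30 = 34
  -> B = 34
s = B^a = 34^26 mod 43  (bits of 26 = 11010)
  bit 0 = 1: r = r^2 * 34 mod 43 = 1^2 * 34 = 1*34 = 34
  bit 1 = 1: r = r^2 * 34 mod 43 = 34^2 * 34 = 38*34 = 2
  bit 2 = 0: r = r^2 mod 43 = 2^2 = 4
  bit 3 = 1: r = r^2 * 34 mod 43 = 4^2 * 34 = 16*34 = 28
  bit 4 = 0: r = r^2 mod 43 = 28^2 = 10
  -> s = B^a = 10

Answer: 31 34 10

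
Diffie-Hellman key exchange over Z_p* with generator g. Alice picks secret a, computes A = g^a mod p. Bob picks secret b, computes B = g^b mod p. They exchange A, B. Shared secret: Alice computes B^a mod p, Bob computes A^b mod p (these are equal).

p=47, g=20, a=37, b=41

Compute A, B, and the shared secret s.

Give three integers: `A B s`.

Answer: 29 19 40

Derivation:
A = 20^37 mod 47  (bits of 37 = 100101)
  bit 0 = 1: r = r^2 * 20 mod 47 = 1^2 * 20 = 1*20 = 20
  bit 1 = 0: r = r^2 mod 47 = 20^2 = 24
  bit 2 = 0: r = r^2 mod 47 = 24^2 = 12
  bit 3 = 1: r = r^2 * 20 mod 47 = 12^2 * 20 = 3*20 = 13
  bit 4 = 0: r = r^2 mod 47 = 13^2 = 28
  bit 5 = 1: r = r^2 * 20 mod 47 = 28^2 * 20 = 32*20 = 29
  -> A = 29
B = 20^41 mod 47  (bits of 41 = 101001)
  bit 0 = 1: r = r^2 * 20 mod 47 = 1^2 * 20 = 1*20 = 20
  bit 1 = 0: r = r^2 mod 47 = 20^2 = 24
  bit 2 = 1: r = r^2 * 20 mod 47 = 24^2 * 20 = 12*20 = 5
  bit 3 = 0: r = r^2 mod 47 = 5^2 = 25
  bit 4 = 0: r = r^2 mod 47 = 25^2 = 14
  bit 5 = 1: r = r^2 * 20 mod 47 = 14^2 * 20 = 8*20 = 19
  -> B = 19
s = B^a = 19^37 mod 47  (bits of 37 = 100101)
  bit 0 = 1: r = r^2 * 19 mod 47 = 1^2 * 19 = 1*19 = 19
  bit 1 = 0: r = r^2 mod 47 = 19^2 = 32
  bit 2 = 0: r = r^2 mod 47 = 32^2 = 37
  bit 3 = 1: r = r^2 * 19 mod 47 = 37^2 * 19 = 6*19 = 20
  bit 4 = 0: r = r^2 mod 47 = 20^2 = 24
  bit 5 = 1: r = r^2 * 19 mod 47 = 24^2 * 19 = 12*19 = 40
  -> s = B^a = 40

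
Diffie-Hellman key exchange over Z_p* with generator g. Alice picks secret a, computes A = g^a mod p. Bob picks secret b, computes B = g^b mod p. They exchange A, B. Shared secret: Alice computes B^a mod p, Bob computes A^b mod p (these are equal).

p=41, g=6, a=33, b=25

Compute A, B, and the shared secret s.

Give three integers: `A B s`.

A = 6^33 mod 41  (bits of 33 = 100001)
  bit 0 = 1: r = r^2 * 6 mod 41 = 1^2 * 6 = 1*6 = 6
  bit 1 = 0: r = r^2 mod 41 = 6^2 = 36
  bit 2 = 0: r = r^2 mod 41 = 36^2 = 25
  bit 3 = 0: r = r^2 mod 41 = 25^2 = 10
  bit 4 = 0: r = r^2 mod 41 = 10^2 = 18
  bit 5 = 1: r = r^2 * 6 mod 41 = 18^2 * 6 = 37*6 = 17
  -> A = 17
B = 6^25 mod 41  (bits of 25 = 11001)
  bit 0 = 1: r = r^2 * 6 mod 41 = 1^2 * 6 = 1*6 = 6
  bit 1 = 1: r = r^2 * 6 mod 41 = 6^2 * 6 = 36*6 = 11
  bit 2 = 0: r = r^2 mod 41 = 11^2 = 39
  bit 3 = 0: r = r^2 mod 41 = 39^2 = 4
  bit 4 = 1: r = r^2 * 6 mod 41 = 4^2 * 6 = 16*6 = 14
  -> B = 14
s = B^a = 14^33 mod 41  (bits of 33 = 100001)
  bit 0 = 1: r = r^2 * 14 mod 41 = 1^2 * 14 = 1*14 = 14
  bit 1 = 0: r = r^2 mod 41 = 14^2 = 32
  bit 2 = 0: r = r^2 mod 41 = 32^2 = 40
  bit 3 = 0: r = r^2 mod 41 = 40^2 = 1
  bit 4 = 0: r = r^2 mod 41 = 1^2 = 1
  bit 5 = 1: r = r^2 * 14 mod 41 = 1^2 * 14 = 1*14 = 14
  -> s = B^a = 14

Answer: 17 14 14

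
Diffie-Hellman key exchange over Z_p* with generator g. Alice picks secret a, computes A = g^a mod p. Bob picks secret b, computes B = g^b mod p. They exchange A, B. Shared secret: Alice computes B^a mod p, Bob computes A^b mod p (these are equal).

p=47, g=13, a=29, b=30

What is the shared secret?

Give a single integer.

Answer: 25

Derivation:
A = 13^29 mod 47  (bits of 29 = 11101)
  bit 0 = 1: r = r^2 * 13 mod 47 = 1^2 * 13 = 1*13 = 13
  bit 1 = 1: r = r^2 * 13 mod 47 = 13^2 * 13 = 28*13 = 35
  bit 2 = 1: r = r^2 * 13 mod 47 = 35^2 * 13 = 3*13 = 39
  bit 3 = 0: r = r^2 mod 47 = 39^2 = 17
  bit 4 = 1: r = r^2 * 13 mod 47 = 17^2 * 13 = 7*13 = 44
  -> A = 44
B = 13^30 mod 47  (bits of 30 = 11110)
  bit 0 = 1: r = r^2 * 13 mod 47 = 1^2 * 13 = 1*13 = 13
  bit 1 = 1: r = r^2 * 13 mod 47 = 13^2 * 13 = 28*13 = 35
  bit 2 = 1: r = r^2 * 13 mod 47 = 35^2 * 13 = 3*13 = 39
  bit 3 = 1: r = r^2 * 13 mod 47 = 39^2 * 13 = 17*13 = 33
  bit 4 = 0: r = r^2 mod 47 = 33^2 = 8
  -> B = 8
s = B^a = 8^29 mod 47  (bits of 29 = 11101)
  bit 0 = 1: r = r^2 * 8 mod 47 = 1^2 * 8 = 1*8 = 8
  bit 1 = 1: r = r^2 * 8 mod 47 = 8^2 * 8 = 17*8 = 42
  bit 2 = 1: r = r^2 * 8 mod 47 = 42^2 * 8 = 25*8 = 12
  bit 3 = 0: r = r^2 mod 47 = 12^2 = 3
  bit 4 = 1: r = r^2 * 8 mod 47 = 3^2 * 8 = 9*8 = 25
  -> s = B^a = 25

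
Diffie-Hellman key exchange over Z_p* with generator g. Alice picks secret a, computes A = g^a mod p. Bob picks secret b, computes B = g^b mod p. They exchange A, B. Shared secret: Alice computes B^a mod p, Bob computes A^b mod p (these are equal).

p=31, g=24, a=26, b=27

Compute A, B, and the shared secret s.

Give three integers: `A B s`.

A = 24^26 mod 31  (bits of 26 = 11010)
  bit 0 = 1: r = r^2 * 24 mod 31 = 1^2 * 24 = 1*24 = 24
  bit 1 = 1: r = r^2 * 24 mod 31 = 24^2 * 24 = 18*24 = 29
  bit 2 = 0: r = r^2 mod 31 = 29^2 = 4
  bit 3 = 1: r = r^2 * 24 mod 31 = 4^2 * 24 = 16*24 = 12
  bit 4 = 0: r = r^2 mod 31 = 12^2 = 20
  -> A = 20
B = 24^27 mod 31  (bits of 27 = 11011)
  bit 0 = 1: r = r^2 * 24 mod 31 = 1^2 * 24 = 1*24 = 24
  bit 1 = 1: r = r^2 * 24 mod 31 = 24^2 * 24 = 18*24 = 29
  bit 2 = 0: r = r^2 mod 31 = 29^2 = 4
  bit 3 = 1: r = r^2 * 24 mod 31 = 4^2 * 24 = 16*24 = 12
  bit 4 = 1: r = r^2 * 24 mod 31 = 12^2 * 24 = 20*24 = 15
  -> B = 15
s = B^a = 15^26 mod 31  (bits of 26 = 11010)
  bit 0 = 1: r = r^2 * 15 mod 31 = 1^2 * 15 = 1*15 = 15
  bit 1 = 1: r = r^2 * 15 mod 31 = 15^2 * 15 = 8*15 = 27
  bit 2 = 0: r = r^2 mod 31 = 27^2 = 16
  bit 3 = 1: r = r^2 * 15 mod 31 = 16^2 * 15 = 8*15 = 27
  bit 4 = 0: r = r^2 mod 31 = 27^2 = 16
  -> s = B^a = 16

Answer: 20 15 16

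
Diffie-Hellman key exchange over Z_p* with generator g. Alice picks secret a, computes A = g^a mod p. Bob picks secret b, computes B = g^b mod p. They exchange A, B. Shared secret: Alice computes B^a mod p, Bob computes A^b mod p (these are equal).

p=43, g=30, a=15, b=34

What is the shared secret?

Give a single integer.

Answer: 16

Derivation:
A = 30^15 mod 43  (bits of 15 = 1111)
  bit 0 = 1: r = r^2 * 30 mod 43 = 1^2 * 30 = 1*30 = 30
  bit 1 = 1: r = r^2 * 30 mod 43 = 30^2 * 30 = 40*30 = 39
  bit 2 = 1: r = r^2 * 30 mod 43 = 39^2 * 30 = 16*30 = 7
  bit 3 = 1: r = r^2 * 30 mod 43 = 7^2 * 30 = 6*30 = 8
  -> A = 8
B = 30^34 mod 43  (bits of 34 = 100010)
  bit 0 = 1: r = r^2 * 30 mod 43 = 1^2 * 30 = 1*30 = 30
  bit 1 = 0: r = r^2 mod 43 = 30^2 = 40
  bit 2 = 0: r = r^2 mod 43 = 40^2 = 9
  bit 3 = 0: r = r^2 mod 43 = 9^2 = 38
  bit 4 = 1: r = r^2 * 30 mod 43 = 38^2 * 30 = 25*30 = 19
  bit 5 = 0: r = r^2 mod 43 = 19^2 = 17
  -> B = 17
s = B^a = 17^15 mod 43  (bits of 15 = 1111)
  bit 0 = 1: r = r^2 * 17 mod 43 = 1^2 * 17 = 1*17 = 17
  bit 1 = 1: r = r^2 * 17 mod 43 = 17^2 * 17 = 31*17 = 11
  bit 2 = 1: r = r^2 * 17 mod 43 = 11^2 * 17 = 35*17 = 36
  bit 3 = 1: r = r^2 * 17 mod 43 = 36^2 * 17 = 6*17 = 16
  -> s = B^a = 16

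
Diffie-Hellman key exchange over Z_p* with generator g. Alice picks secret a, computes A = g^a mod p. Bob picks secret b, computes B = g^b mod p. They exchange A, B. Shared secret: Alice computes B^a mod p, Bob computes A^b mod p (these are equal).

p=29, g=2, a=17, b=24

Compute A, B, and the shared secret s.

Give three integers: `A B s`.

A = 2^17 mod 29  (bits of 17 = 10001)
  bit 0 = 1: r = r^2 * 2 mod 29 = 1^2 * 2 = 1*2 = 2
  bit 1 = 0: r = r^2 mod 29 = 2^2 = 4
  bit 2 = 0: r = r^2 mod 29 = 4^2 = 16
  bit 3 = 0: r = r^2 mod 29 = 16^2 = 24
  bit 4 = 1: r = r^2 * 2 mod 29 = 24^2 * 2 = 25*2 = 21
  -> A = 21
B = 2^24 mod 29  (bits of 24 = 11000)
  bit 0 = 1: r = r^2 * 2 mod 29 = 1^2 * 2 = 1*2 = 2
  bit 1 = 1: r = r^2 * 2 mod 29 = 2^2 * 2 = 4*2 = 8
  bit 2 = 0: r = r^2 mod 29 = 8^2 = 6
  bit 3 = 0: r = r^2 mod 29 = 6^2 = 7
  bit 4 = 0: r = r^2 mod 29 = 7^2 = 20
  -> B = 20
s = B^a = 20^17 mod 29  (bits of 17 = 10001)
  bit 0 = 1: r = r^2 * 20 mod 29 = 1^2 * 20 = 1*20 = 20
  bit 1 = 0: r = r^2 mod 29 = 20^2 = 23
  bit 2 = 0: r = r^2 mod 29 = 23^2 = 7
  bit 3 = 0: r = r^2 mod 29 = 7^2 = 20
  bit 4 = 1: r = r^2 * 20 mod 29 = 20^2 * 20 = 23*20 = 25
  -> s = B^a = 25

Answer: 21 20 25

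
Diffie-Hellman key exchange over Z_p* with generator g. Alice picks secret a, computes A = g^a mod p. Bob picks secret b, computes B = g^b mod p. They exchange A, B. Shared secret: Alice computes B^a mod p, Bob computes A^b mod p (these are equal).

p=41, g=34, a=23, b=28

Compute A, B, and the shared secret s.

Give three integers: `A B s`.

Answer: 15 4 23

Derivation:
A = 34^23 mod 41  (bits of 23 = 10111)
  bit 0 = 1: r = r^2 * 34 mod 41 = 1^2 * 34 = 1*34 = 34
  bit 1 = 0: r = r^2 mod 41 = 34^2 = 8
  bit 2 = 1: r = r^2 * 34 mod 41 = 8^2 * 34 = 23*34 = 3
  bit 3 = 1: r = r^2 * 34 mod 41 = 3^2 * 34 = 9*34 = 19
  bit 4 = 1: r = r^2 * 34 mod 41 = 19^2 * 34 = 33*34 = 15
  -> A = 15
B = 34^28 mod 41  (bits of 28 = 11100)
  bit 0 = 1: r = r^2 * 34 mod 41 = 1^2 * 34 = 1*34 = 34
  bit 1 = 1: r = r^2 * 34 mod 41 = 34^2 * 34 = 8*34 = 26
  bit 2 = 1: r = r^2 * 34 mod 41 = 26^2 * 34 = 20*34 = 24
  bit 3 = 0: r = r^2 mod 41 = 24^2 = 2
  bit 4 = 0: r = r^2 mod 41 = 2^2 = 4
  -> B = 4
s = B^a = 4^23 mod 41  (bits of 23 = 10111)
  bit 0 = 1: r = r^2 * 4 mod 41 = 1^2 * 4 = 1*4 = 4
  bit 1 = 0: r = r^2 mod 41 = 4^2 = 16
  bit 2 = 1: r = r^2 * 4 mod 41 = 16^2 * 4 = 10*4 = 40
  bit 3 = 1: r = r^2 * 4 mod 41 = 40^2 * 4 = 1*4 = 4
  bit 4 = 1: r = r^2 * 4 mod 41 = 4^2 * 4 = 16*4 = 23
  -> s = B^a = 23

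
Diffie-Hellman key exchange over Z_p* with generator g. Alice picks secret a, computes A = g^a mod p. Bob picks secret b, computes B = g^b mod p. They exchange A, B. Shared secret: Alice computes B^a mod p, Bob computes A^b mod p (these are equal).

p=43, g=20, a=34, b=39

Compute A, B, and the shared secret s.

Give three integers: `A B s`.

A = 20^34 mod 43  (bits of 34 = 100010)
  bit 0 = 1: r = r^2 * 20 mod 43 = 1^2 * 20 = 1*20 = 20
  bit 1 = 0: r = r^2 mod 43 = 20^2 = 13
  bit 2 = 0: r = r^2 mod 43 = 13^2 = 40
  bit 3 = 0: r = r^2 mod 43 = 40^2 = 9
  bit 4 = 1: r = r^2 * 20 mod 43 = 9^2 * 20 = 38*20 = 29
  bit 5 = 0: r = r^2 mod 43 = 29^2 = 24
  -> A = 24
B = 20^39 mod 43  (bits of 39 = 100111)
  bit 0 = 1: r = r^2 * 20 mod 43 = 1^2 * 20 = 1*20 = 20
  bit 1 = 0: r = r^2 mod 43 = 20^2 = 13
  bit 2 = 0: r = r^2 mod 43 = 13^2 = 40
  bit 3 = 1: r = r^2 * 20 mod 43 = 40^2 * 20 = 9*20 = 8
  bit 4 = 1: r = r^2 * 20 mod 43 = 8^2 * 20 = 21*20 = 33
  bit 5 = 1: r = r^2 * 20 mod 43 = 33^2 * 20 = 14*20 = 22
  -> B = 22
s = B^a = 22^34 mod 43  (bits of 34 = 100010)
  bit 0 = 1: r = r^2 * 22 mod 43 = 1^2 * 22 = 1*22 = 22
  bit 1 = 0: r = r^2 mod 43 = 22^2 = 11
  bit 2 = 0: r = r^2 mod 43 = 11^2 = 35
  bit 3 = 0: r = r^2 mod 43 = 35^2 = 21
  bit 4 = 1: r = r^2 * 22 mod 43 = 21^2 * 22 = 11*22 = 27
  bit 5 = 0: r = r^2 mod 43 = 27^2 = 41
  -> s = B^a = 41

Answer: 24 22 41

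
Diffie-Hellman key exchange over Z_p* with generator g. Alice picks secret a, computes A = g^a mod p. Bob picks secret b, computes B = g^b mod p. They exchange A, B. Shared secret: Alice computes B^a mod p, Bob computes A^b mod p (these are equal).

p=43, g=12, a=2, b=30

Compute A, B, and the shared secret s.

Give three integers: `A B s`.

Answer: 15 4 16

Derivation:
A = 12^2 mod 43  (bits of 2 = 10)
  bit 0 = 1: r = r^2 * 12 mod 43 = 1^2 * 12 = 1*12 = 12
  bit 1 = 0: r = r^2 mod 43 = 12^2 = 15
  -> A = 15
B = 12^30 mod 43  (bits of 30 = 11110)
  bit 0 = 1: r = r^2 * 12 mod 43 = 1^2 * 12 = 1*12 = 12
  bit 1 = 1: r = r^2 * 12 mod 43 = 12^2 * 12 = 15*12 = 8
  bit 2 = 1: r = r^2 * 12 mod 43 = 8^2 * 12 = 21*12 = 37
  bit 3 = 1: r = r^2 * 12 mod 43 = 37^2 * 12 = 36*12 = 2
  bit 4 = 0: r = r^2 mod 43 = 2^2 = 4
  -> B = 4
s = B^a = 4^2 mod 43  (bits of 2 = 10)
  bit 0 = 1: r = r^2 * 4 mod 43 = 1^2 * 4 = 1*4 = 4
  bit 1 = 0: r = r^2 mod 43 = 4^2 = 16
  -> s = B^a = 16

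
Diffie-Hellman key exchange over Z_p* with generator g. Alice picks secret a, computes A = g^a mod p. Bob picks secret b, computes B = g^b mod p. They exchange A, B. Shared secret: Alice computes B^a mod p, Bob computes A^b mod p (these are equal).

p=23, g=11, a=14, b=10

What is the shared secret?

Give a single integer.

Answer: 8

Derivation:
A = 11^14 mod 23  (bits of 14 = 1110)
  bit 0 = 1: r = r^2 * 11 mod 23 = 1^2 * 11 = 1*11 = 11
  bit 1 = 1: r = r^2 * 11 mod 23 = 11^2 * 11 = 6*11 = 20
  bit 2 = 1: r = r^2 * 11 mod 23 = 20^2 * 11 = 9*11 = 7
  bit 3 = 0: r = r^2 mod 23 = 7^2 = 3
  -> A = 3
B = 11^10 mod 23  (bits of 10 = 1010)
  bit 0 = 1: r = r^2 * 11 mod 23 = 1^2 * 11 = 1*11 = 11
  bit 1 = 0: r = r^2 mod 23 = 11^2 = 6
  bit 2 = 1: r = r^2 * 11 mod 23 = 6^2 * 11 = 13*11 = 5
  bit 3 = 0: r = r^2 mod 23 = 5^2 = 2
  -> B = 2
s = B^a = 2^14 mod 23  (bits of 14 = 1110)
  bit 0 = 1: r = r^2 * 2 mod 23 = 1^2 * 2 = 1*2 = 2
  bit 1 = 1: r = r^2 * 2 mod 23 = 2^2 * 2 = 4*2 = 8
  bit 2 = 1: r = r^2 * 2 mod 23 = 8^2 * 2 = 18*2 = 13
  bit 3 = 0: r = r^2 mod 23 = 13^2 = 8
  -> s = B^a = 8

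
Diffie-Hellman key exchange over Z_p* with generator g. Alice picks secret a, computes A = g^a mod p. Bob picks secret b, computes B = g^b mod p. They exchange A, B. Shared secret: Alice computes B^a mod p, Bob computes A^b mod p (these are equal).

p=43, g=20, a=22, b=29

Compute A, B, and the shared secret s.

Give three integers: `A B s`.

A = 20^22 mod 43  (bits of 22 = 10110)
  bit 0 = 1: r = r^2 * 20 mod 43 = 1^2 * 20 = 1*20 = 20
  bit 1 = 0: r = r^2 mod 43 = 20^2 = 13
  bit 2 = 1: r = r^2 * 20 mod 43 = 13^2 * 20 = 40*20 = 26
  bit 3 = 1: r = r^2 * 20 mod 43 = 26^2 * 20 = 31*20 = 18
  bit 4 = 0: r = r^2 mod 43 = 18^2 = 23
  -> A = 23
B = 20^29 mod 43  (bits of 29 = 11101)
  bit 0 = 1: r = r^2 * 20 mod 43 = 1^2 * 20 = 1*20 = 20
  bit 1 = 1: r = r^2 * 20 mod 43 = 20^2 * 20 = 13*20 = 2
  bit 2 = 1: r = r^2 * 20 mod 43 = 2^2 * 20 = 4*20 = 37
  bit 3 = 0: r = r^2 mod 43 = 37^2 = 36
  bit 4 = 1: r = r^2 * 20 mod 43 = 36^2 * 20 = 6*20 = 34
  -> B = 34
s = B^a = 34^22 mod 43  (bits of 22 = 10110)
  bit 0 = 1: r = r^2 * 34 mod 43 = 1^2 * 34 = 1*34 = 34
  bit 1 = 0: r = r^2 mod 43 = 34^2 = 38
  bit 2 = 1: r = r^2 * 34 mod 43 = 38^2 * 34 = 25*34 = 33
  bit 3 = 1: r = r^2 * 34 mod 43 = 33^2 * 34 = 14*34 = 3
  bit 4 = 0: r = r^2 mod 43 = 3^2 = 9
  -> s = B^a = 9

Answer: 23 34 9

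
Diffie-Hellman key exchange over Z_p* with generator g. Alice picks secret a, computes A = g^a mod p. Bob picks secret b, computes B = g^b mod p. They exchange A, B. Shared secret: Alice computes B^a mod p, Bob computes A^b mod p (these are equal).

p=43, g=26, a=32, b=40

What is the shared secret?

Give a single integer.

Answer: 38

Derivation:
A = 26^32 mod 43  (bits of 32 = 100000)
  bit 0 = 1: r = r^2 * 26 mod 43 = 1^2 * 26 = 1*26 = 26
  bit 1 = 0: r = r^2 mod 43 = 26^2 = 31
  bit 2 = 0: r = r^2 mod 43 = 31^2 = 15
  bit 3 = 0: r = r^2 mod 43 = 15^2 = 10
  bit 4 = 0: r = r^2 mod 43 = 10^2 = 14
  bit 5 = 0: r = r^2 mod 43 = 14^2 = 24
  -> A = 24
B = 26^40 mod 43  (bits of 40 = 101000)
  bit 0 = 1: r = r^2 * 26 mod 43 = 1^2 * 26 = 1*26 = 26
  bit 1 = 0: r = r^2 mod 43 = 26^2 = 31
  bit 2 = 1: r = r^2 * 26 mod 43 = 31^2 * 26 = 15*26 = 3
  bit 3 = 0: r = r^2 mod 43 = 3^2 = 9
  bit 4 = 0: r = r^2 mod 43 = 9^2 = 38
  bit 5 = 0: r = r^2 mod 43 = 38^2 = 25
  -> B = 25
s = B^a = 25^32 mod 43  (bits of 32 = 100000)
  bit 0 = 1: r = r^2 * 25 mod 43 = 1^2 * 25 = 1*25 = 25
  bit 1 = 0: r = r^2 mod 43 = 25^2 = 23
  bit 2 = 0: r = r^2 mod 43 = 23^2 = 13
  bit 3 = 0: r = r^2 mod 43 = 13^2 = 40
  bit 4 = 0: r = r^2 mod 43 = 40^2 = 9
  bit 5 = 0: r = r^2 mod 43 = 9^2 = 38
  -> s = B^a = 38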